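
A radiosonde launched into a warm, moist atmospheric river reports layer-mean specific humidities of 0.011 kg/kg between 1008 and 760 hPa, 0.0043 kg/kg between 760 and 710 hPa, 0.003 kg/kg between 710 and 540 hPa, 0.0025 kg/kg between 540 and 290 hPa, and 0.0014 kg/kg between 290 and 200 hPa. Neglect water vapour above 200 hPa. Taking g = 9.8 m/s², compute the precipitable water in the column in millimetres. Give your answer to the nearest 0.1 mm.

PW ≈ 42.9 mm

Precipitable water is the column-integrated vapour mass per unit area: PW = (1/g) Σ q̄ Δp, with q in kg/kg and Δp in Pa (1 kg/m² of water = 1 mm).
Layer 1008–760 hPa: Δp = 248 hPa = 24800 Pa, q̄ = 0.011 kg/kg → 0.011 × 24800 / 9.8 = 27.84 mm
Layer 760–710 hPa: Δp = 50 hPa = 5000 Pa, q̄ = 0.0043 kg/kg → 0.0043 × 5000 / 9.8 = 2.19 mm
Layer 710–540 hPa: Δp = 170 hPa = 17000 Pa, q̄ = 0.003 kg/kg → 0.003 × 17000 / 9.8 = 5.20 mm
Layer 540–290 hPa: Δp = 250 hPa = 25000 Pa, q̄ = 0.0025 kg/kg → 0.0025 × 25000 / 9.8 = 6.38 mm
Layer 290–200 hPa: Δp = 90 hPa = 9000 Pa, q̄ = 0.0014 kg/kg → 0.0014 × 9000 / 9.8 = 1.29 mm
PW = 27.84 + 2.19 + 5.20 + 6.38 + 1.29 = 42.90 ≈ 42.9 mm.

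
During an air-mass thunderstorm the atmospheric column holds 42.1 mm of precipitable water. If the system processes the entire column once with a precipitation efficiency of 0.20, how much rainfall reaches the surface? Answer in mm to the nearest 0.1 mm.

rainfall ≈ 8.4 mm

Rainfall = ε × PW = 0.20 × 42.1 = 8.4 mm.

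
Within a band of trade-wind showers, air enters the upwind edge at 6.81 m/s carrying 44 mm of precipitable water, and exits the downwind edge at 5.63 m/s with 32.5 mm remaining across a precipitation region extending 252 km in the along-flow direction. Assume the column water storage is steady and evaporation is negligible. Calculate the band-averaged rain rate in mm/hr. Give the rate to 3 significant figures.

R ≈ 1.67 mm/hr

Column moisture flux per unit crosswind length is F = V × PW.
Inflow: F_in = 6.81 × 44 = 299.64 mm·m/s
Outflow: F_out = 5.63 × 32.5 = 182.975 mm·m/s
Steady-state rate R = (F_in − F_out)/L = (299.64 − 182.975) / 252000 m = 4.630e-04 mm/s.
R = 4.630e-04 × 3600 = 1.67 mm/hr.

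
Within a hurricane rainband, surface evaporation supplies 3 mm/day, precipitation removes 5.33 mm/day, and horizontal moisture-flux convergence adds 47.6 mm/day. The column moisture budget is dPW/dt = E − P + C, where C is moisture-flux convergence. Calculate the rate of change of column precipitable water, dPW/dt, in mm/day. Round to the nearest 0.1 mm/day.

dPW/dt ≈ 45.3 mm/day

dPW/dt = E − P + C = 3 − 5.33 + (47.6) = 45.3 mm/day.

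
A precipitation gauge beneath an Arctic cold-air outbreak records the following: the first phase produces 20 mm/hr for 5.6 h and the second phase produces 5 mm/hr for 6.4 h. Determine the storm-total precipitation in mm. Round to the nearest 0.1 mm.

total ≈ 144.0 mm

Total = Σ Rᵢ Δtᵢ = 20 × 5.6 + 5 × 6.4
      = 112 + 32 = 144.0 mm.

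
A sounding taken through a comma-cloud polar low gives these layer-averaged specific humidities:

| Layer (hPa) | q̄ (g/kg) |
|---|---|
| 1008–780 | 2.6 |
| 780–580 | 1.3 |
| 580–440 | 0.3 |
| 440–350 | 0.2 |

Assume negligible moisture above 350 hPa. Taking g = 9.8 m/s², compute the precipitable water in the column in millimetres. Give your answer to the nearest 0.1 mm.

PW ≈ 9.3 mm

Precipitable water is the column-integrated vapour mass per unit area: PW = (1/g) Σ q̄ Δp, with q in kg/kg and Δp in Pa (1 kg/m² of water = 1 mm).
Layer 1008–780 hPa: Δp = 228 hPa = 22800 Pa, q̄ = 0.0026 kg/kg → 0.0026 × 22800 / 9.8 = 6.05 mm
Layer 780–580 hPa: Δp = 200 hPa = 20000 Pa, q̄ = 0.0013 kg/kg → 0.0013 × 20000 / 9.8 = 2.65 mm
Layer 580–440 hPa: Δp = 140 hPa = 14000 Pa, q̄ = 0.0003 kg/kg → 0.0003 × 14000 / 9.8 = 0.43 mm
Layer 440–350 hPa: Δp = 90 hPa = 9000 Pa, q̄ = 0.0002 kg/kg → 0.0002 × 9000 / 9.8 = 0.18 mm
PW = 6.05 + 2.65 + 0.43 + 0.18 = 9.31 ≈ 9.3 mm.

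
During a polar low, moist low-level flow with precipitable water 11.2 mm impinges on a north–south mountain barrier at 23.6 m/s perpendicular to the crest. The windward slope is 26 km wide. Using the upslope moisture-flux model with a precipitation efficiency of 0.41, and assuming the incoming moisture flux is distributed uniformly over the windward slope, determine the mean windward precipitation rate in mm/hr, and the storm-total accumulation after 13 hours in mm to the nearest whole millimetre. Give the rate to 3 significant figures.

R ≈ 15.0 mm/hr; total ≈ 195 mm

Incoming column moisture flux per unit ridge length: F = V × PW = 23.6 × 11.2 = 264.32 mm·m/s.
Spread over the 26 km slope with efficiency ε = 0.41: R = ε·F/W = 0.41 × 264.32 / 26000 m = 4.168e-03 mm/s.
R = 4.168e-03 × 3600 = 15.0 mm/hr.
Over 13 h: total = 15.0 × 13 = 195 mm.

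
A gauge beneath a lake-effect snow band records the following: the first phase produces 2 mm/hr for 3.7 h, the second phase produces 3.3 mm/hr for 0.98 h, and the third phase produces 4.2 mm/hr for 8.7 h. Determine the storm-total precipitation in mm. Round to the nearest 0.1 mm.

Total = Σ Rᵢ Δtᵢ = 2 × 3.7 + 3.3 × 0.98 + 4.2 × 8.7
      = 7.4 + 3.234 + 36.54 = 47.2 mm.

total ≈ 47.2 mm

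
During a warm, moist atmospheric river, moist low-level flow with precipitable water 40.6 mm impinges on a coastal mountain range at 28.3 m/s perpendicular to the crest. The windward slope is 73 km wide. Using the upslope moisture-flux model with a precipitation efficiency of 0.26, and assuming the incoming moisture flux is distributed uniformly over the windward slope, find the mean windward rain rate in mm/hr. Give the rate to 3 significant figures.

R ≈ 14.7 mm/hr

Incoming column moisture flux per unit ridge length: F = V × PW = 28.3 × 40.6 = 1148.98 mm·m/s.
Spread over the 73 km slope with efficiency ε = 0.26: R = ε·F/W = 0.26 × 1148.98 / 73000 m = 4.092e-03 mm/s.
R = 4.092e-03 × 3600 = 14.7 mm/hr.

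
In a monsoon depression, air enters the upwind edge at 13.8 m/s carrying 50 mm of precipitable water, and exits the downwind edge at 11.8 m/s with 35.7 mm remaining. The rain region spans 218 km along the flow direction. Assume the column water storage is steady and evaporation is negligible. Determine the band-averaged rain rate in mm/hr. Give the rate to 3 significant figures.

Column moisture flux per unit crosswind length is F = V × PW.
Inflow: F_in = 13.8 × 50 = 690 mm·m/s
Outflow: F_out = 11.8 × 35.7 = 421.26 mm·m/s
Steady-state rate R = (F_in − F_out)/L = (690 − 421.26) / 218000 m = 1.233e-03 mm/s.
R = 1.233e-03 × 3600 = 4.44 mm/hr.

R ≈ 4.44 mm/hr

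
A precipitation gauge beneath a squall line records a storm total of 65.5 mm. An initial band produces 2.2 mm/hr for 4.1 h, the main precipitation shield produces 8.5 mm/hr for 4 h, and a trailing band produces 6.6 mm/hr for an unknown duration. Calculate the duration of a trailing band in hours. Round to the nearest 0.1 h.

duration ≈ 3.4 h

Known phases: 2.2 × 4.1 + 8.5 × 4 = 9.02 + 34 = 43.02 mm.
Remaining depth = 65.5 − 43.02 = 22.48 mm.
Duration = 22.48 / 6.6 = 3.4 h.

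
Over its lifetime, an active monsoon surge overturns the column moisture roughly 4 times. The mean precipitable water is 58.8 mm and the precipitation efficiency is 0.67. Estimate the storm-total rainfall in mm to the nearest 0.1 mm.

Each cycle deposits ε × PW = 0.67 × 58.8 = 39.396 mm.
Over 4 cycles: 4 × 39.396 = 157.6 mm.

rainfall ≈ 157.6 mm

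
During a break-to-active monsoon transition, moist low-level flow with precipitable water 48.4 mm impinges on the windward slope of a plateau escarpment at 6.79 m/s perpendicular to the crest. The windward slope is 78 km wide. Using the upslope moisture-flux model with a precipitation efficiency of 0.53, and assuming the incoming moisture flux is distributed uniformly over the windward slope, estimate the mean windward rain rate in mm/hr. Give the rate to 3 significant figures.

Incoming column moisture flux per unit ridge length: F = V × PW = 6.79 × 48.4 = 328.636 mm·m/s.
Spread over the 78 km slope with efficiency ε = 0.53: R = ε·F/W = 0.53 × 328.636 / 78000 m = 2.233e-03 mm/s.
R = 2.233e-03 × 3600 = 8.04 mm/hr.

R ≈ 8.04 mm/hr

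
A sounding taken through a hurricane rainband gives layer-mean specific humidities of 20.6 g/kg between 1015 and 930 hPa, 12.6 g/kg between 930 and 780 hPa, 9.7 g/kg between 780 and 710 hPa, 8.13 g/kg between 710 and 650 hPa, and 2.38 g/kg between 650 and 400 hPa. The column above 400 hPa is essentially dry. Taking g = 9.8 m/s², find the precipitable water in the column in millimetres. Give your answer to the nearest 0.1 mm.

Precipitable water is the column-integrated vapour mass per unit area: PW = (1/g) Σ q̄ Δp, with q in kg/kg and Δp in Pa (1 kg/m² of water = 1 mm).
Layer 1015–930 hPa: Δp = 85 hPa = 8500 Pa, q̄ = 0.0206 kg/kg → 0.0206 × 8500 / 9.8 = 17.87 mm
Layer 930–780 hPa: Δp = 150 hPa = 15000 Pa, q̄ = 0.0126 kg/kg → 0.0126 × 15000 / 9.8 = 19.29 mm
Layer 780–710 hPa: Δp = 70 hPa = 7000 Pa, q̄ = 0.0097 kg/kg → 0.0097 × 7000 / 9.8 = 6.93 mm
Layer 710–650 hPa: Δp = 60 hPa = 6000 Pa, q̄ = 0.00813 kg/kg → 0.00813 × 6000 / 9.8 = 4.98 mm
Layer 650–400 hPa: Δp = 250 hPa = 25000 Pa, q̄ = 0.00238 kg/kg → 0.00238 × 25000 / 9.8 = 6.07 mm
PW = 17.87 + 19.29 + 6.93 + 4.98 + 6.07 = 55.14 ≈ 55.1 mm.

PW ≈ 55.1 mm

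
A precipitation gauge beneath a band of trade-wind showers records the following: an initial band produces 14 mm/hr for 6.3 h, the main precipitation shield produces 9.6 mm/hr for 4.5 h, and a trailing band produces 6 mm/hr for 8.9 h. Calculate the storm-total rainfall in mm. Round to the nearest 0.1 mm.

Total = Σ Rᵢ Δtᵢ = 14 × 6.3 + 9.6 × 4.5 + 6 × 8.9
      = 88.2 + 43.2 + 53.4 = 184.8 mm.

total ≈ 184.8 mm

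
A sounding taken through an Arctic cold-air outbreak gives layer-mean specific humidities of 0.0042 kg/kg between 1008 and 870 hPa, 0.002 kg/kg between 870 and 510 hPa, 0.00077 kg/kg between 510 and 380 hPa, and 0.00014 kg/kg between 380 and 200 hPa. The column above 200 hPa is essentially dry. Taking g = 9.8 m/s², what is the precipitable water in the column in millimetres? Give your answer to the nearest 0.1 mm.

PW ≈ 14.5 mm

Precipitable water is the column-integrated vapour mass per unit area: PW = (1/g) Σ q̄ Δp, with q in kg/kg and Δp in Pa (1 kg/m² of water = 1 mm).
Layer 1008–870 hPa: Δp = 138 hPa = 13800 Pa, q̄ = 0.0042 kg/kg → 0.0042 × 13800 / 9.8 = 5.91 mm
Layer 870–510 hPa: Δp = 360 hPa = 36000 Pa, q̄ = 0.002 kg/kg → 0.002 × 36000 / 9.8 = 7.35 mm
Layer 510–380 hPa: Δp = 130 hPa = 13000 Pa, q̄ = 0.00077 kg/kg → 0.00077 × 13000 / 9.8 = 1.02 mm
Layer 380–200 hPa: Δp = 180 hPa = 18000 Pa, q̄ = 0.00014 kg/kg → 0.00014 × 18000 / 9.8 = 0.26 mm
PW = 5.91 + 7.35 + 1.02 + 0.26 = 14.54 ≈ 14.5 mm.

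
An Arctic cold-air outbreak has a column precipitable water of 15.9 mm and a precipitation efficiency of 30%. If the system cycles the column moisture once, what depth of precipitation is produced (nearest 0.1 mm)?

Precipitation = ε × PW = 0.30 × 15.9 = 4.8 mm.

precipitation ≈ 4.8 mm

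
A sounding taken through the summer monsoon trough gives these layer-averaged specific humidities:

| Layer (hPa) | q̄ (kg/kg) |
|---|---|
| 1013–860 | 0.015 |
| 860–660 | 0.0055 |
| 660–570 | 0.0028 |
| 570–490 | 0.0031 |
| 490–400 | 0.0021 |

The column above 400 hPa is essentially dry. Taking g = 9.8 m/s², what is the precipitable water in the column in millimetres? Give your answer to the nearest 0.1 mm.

Precipitable water is the column-integrated vapour mass per unit area: PW = (1/g) Σ q̄ Δp, with q in kg/kg and Δp in Pa (1 kg/m² of water = 1 mm).
Layer 1013–860 hPa: Δp = 153 hPa = 15300 Pa, q̄ = 0.015 kg/kg → 0.015 × 15300 / 9.8 = 23.42 mm
Layer 860–660 hPa: Δp = 200 hPa = 20000 Pa, q̄ = 0.0055 kg/kg → 0.0055 × 20000 / 9.8 = 11.22 mm
Layer 660–570 hPa: Δp = 90 hPa = 9000 Pa, q̄ = 0.0028 kg/kg → 0.0028 × 9000 / 9.8 = 2.57 mm
Layer 570–490 hPa: Δp = 80 hPa = 8000 Pa, q̄ = 0.0031 kg/kg → 0.0031 × 8000 / 9.8 = 2.53 mm
Layer 490–400 hPa: Δp = 90 hPa = 9000 Pa, q̄ = 0.0021 kg/kg → 0.0021 × 9000 / 9.8 = 1.93 mm
PW = 23.42 + 11.22 + 2.57 + 2.53 + 1.93 = 41.67 ≈ 41.7 mm.

PW ≈ 41.7 mm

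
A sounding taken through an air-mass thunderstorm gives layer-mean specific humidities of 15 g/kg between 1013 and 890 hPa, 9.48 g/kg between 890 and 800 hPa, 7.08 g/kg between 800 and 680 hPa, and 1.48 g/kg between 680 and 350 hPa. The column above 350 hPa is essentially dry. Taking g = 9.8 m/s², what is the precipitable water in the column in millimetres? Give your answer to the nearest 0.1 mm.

PW ≈ 41.2 mm

Precipitable water is the column-integrated vapour mass per unit area: PW = (1/g) Σ q̄ Δp, with q in kg/kg and Δp in Pa (1 kg/m² of water = 1 mm).
Layer 1013–890 hPa: Δp = 123 hPa = 12300 Pa, q̄ = 0.015 kg/kg → 0.015 × 12300 / 9.8 = 18.83 mm
Layer 890–800 hPa: Δp = 90 hPa = 9000 Pa, q̄ = 0.00948 kg/kg → 0.00948 × 9000 / 9.8 = 8.71 mm
Layer 800–680 hPa: Δp = 120 hPa = 12000 Pa, q̄ = 0.00708 kg/kg → 0.00708 × 12000 / 9.8 = 8.67 mm
Layer 680–350 hPa: Δp = 330 hPa = 33000 Pa, q̄ = 0.00148 kg/kg → 0.00148 × 33000 / 9.8 = 4.98 mm
PW = 18.83 + 8.71 + 8.67 + 4.98 = 41.19 ≈ 41.2 mm.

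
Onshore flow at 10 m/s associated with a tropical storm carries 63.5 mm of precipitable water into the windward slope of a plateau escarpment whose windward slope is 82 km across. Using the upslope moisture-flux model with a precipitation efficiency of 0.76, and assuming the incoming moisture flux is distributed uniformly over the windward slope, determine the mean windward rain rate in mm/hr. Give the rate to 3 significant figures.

Incoming column moisture flux per unit ridge length: F = V × PW = 10 × 63.5 = 635 mm·m/s.
Spread over the 82 km slope with efficiency ε = 0.76: R = ε·F/W = 0.76 × 635 / 82000 m = 5.885e-03 mm/s.
R = 5.885e-03 × 3600 = 21.2 mm/hr.

R ≈ 21.2 mm/hr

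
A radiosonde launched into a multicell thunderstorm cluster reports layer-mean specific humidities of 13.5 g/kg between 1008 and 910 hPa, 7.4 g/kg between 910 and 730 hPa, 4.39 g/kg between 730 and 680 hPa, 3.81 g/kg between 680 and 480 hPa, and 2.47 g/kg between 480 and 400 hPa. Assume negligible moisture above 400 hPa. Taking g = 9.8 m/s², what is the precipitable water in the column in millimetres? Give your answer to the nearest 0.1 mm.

Precipitable water is the column-integrated vapour mass per unit area: PW = (1/g) Σ q̄ Δp, with q in kg/kg and Δp in Pa (1 kg/m² of water = 1 mm).
Layer 1008–910 hPa: Δp = 98 hPa = 9800 Pa, q̄ = 0.0135 kg/kg → 0.0135 × 9800 / 9.8 = 13.50 mm
Layer 910–730 hPa: Δp = 180 hPa = 18000 Pa, q̄ = 0.0074 kg/kg → 0.0074 × 18000 / 9.8 = 13.59 mm
Layer 730–680 hPa: Δp = 50 hPa = 5000 Pa, q̄ = 0.00439 kg/kg → 0.00439 × 5000 / 9.8 = 2.24 mm
Layer 680–480 hPa: Δp = 200 hPa = 20000 Pa, q̄ = 0.00381 kg/kg → 0.00381 × 20000 / 9.8 = 7.78 mm
Layer 480–400 hPa: Δp = 80 hPa = 8000 Pa, q̄ = 0.00247 kg/kg → 0.00247 × 8000 / 9.8 = 2.02 mm
PW = 13.50 + 13.59 + 2.24 + 7.78 + 2.02 = 39.13 ≈ 39.1 mm.

PW ≈ 39.1 mm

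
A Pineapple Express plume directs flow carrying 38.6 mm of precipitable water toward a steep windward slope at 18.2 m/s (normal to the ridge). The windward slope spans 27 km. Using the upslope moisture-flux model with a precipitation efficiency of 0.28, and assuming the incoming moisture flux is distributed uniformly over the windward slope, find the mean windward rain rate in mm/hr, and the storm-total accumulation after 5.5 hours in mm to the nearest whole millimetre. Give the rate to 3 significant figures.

R ≈ 26.2 mm/hr; total ≈ 144 mm

Incoming column moisture flux per unit ridge length: F = V × PW = 18.2 × 38.6 = 702.52 mm·m/s.
Spread over the 27 km slope with efficiency ε = 0.28: R = ε·F/W = 0.28 × 702.52 / 27000 m = 7.285e-03 mm/s.
R = 7.285e-03 × 3600 = 26.2 mm/hr.
Over 5.5 h: total = 26.2 × 5.5 = 144.1 ≈ 144 mm.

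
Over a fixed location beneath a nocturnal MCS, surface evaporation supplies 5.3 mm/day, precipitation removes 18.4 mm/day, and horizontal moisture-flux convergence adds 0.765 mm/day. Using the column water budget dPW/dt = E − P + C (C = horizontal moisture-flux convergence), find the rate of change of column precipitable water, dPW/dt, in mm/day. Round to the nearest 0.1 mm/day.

dPW/dt = E − P + C = 5.3 − 18.4 + (0.765) = -12.3 mm/day.

dPW/dt ≈ -12.3 mm/day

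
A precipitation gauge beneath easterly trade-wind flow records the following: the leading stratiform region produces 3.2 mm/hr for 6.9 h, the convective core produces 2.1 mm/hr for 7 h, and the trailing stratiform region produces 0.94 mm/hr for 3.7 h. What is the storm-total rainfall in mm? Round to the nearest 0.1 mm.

total ≈ 40.3 mm

Total = Σ Rᵢ Δtᵢ = 3.2 × 6.9 + 2.1 × 7 + 0.94 × 3.7
      = 22.08 + 14.7 + 3.478 = 40.3 mm.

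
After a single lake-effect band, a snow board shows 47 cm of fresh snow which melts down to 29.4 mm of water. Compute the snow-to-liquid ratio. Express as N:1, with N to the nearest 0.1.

Ratio = snow depth / SWE = 470 mm / 29.4 mm = 16.0, i.e. 16.0:1.

ratio ≈ 16.0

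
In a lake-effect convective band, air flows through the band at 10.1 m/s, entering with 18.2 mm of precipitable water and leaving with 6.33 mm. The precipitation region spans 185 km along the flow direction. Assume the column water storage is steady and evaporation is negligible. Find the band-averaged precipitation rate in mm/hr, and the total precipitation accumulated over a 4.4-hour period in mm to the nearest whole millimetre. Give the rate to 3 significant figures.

Column moisture flux per unit crosswind length is F = V × PW.
Inflow: F_in = 10.1 × 18.2 = 183.82 mm·m/s
Outflow: F_out = 10.1 × 6.33 = 63.933 mm·m/s
Steady-state rate R = (F_in − F_out)/L = (183.82 − 63.933) / 185000 m = 6.480e-04 mm/s.
R = 6.480e-04 × 3600 = 2.33 mm/hr.
Over 4.4 h: total = 2.33 × 4.4 = 10.252 ≈ 10 mm.

R ≈ 2.33 mm/hr; total ≈ 10 mm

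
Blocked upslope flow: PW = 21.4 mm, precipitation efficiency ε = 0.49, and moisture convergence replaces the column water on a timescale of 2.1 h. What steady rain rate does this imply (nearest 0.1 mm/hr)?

R ≈ 5.0 mm/hr

Each overturning extracts ε × PW = 0.49 × 21.4 = 10.486 mm.
Rate = ε·PW / τ = 10.486 / 2.1 h = 5.0 mm/hr.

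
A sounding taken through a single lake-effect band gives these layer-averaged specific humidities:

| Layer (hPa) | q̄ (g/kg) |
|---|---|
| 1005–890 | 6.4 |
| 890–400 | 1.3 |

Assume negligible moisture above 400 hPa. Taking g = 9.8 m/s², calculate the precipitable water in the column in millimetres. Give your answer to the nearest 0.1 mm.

PW ≈ 14.0 mm

Precipitable water is the column-integrated vapour mass per unit area: PW = (1/g) Σ q̄ Δp, with q in kg/kg and Δp in Pa (1 kg/m² of water = 1 mm).
Layer 1005–890 hPa: Δp = 115 hPa = 11500 Pa, q̄ = 0.0064 kg/kg → 0.0064 × 11500 / 9.8 = 7.51 mm
Layer 890–400 hPa: Δp = 490 hPa = 49000 Pa, q̄ = 0.0013 kg/kg → 0.0013 × 49000 / 9.8 = 6.50 mm
PW = 7.51 + 6.50 = 14.01 ≈ 14.0 mm.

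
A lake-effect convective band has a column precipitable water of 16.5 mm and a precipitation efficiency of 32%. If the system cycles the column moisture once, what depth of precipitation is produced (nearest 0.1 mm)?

precipitation ≈ 5.3 mm

Precipitation = ε × PW = 0.32 × 16.5 = 5.3 mm.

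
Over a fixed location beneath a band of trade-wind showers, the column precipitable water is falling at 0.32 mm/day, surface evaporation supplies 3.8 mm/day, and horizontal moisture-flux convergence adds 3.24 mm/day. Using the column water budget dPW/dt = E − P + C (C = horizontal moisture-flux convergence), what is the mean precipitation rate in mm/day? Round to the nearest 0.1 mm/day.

dPW/dt = -0.32 mm/day.
P = E + C − dPW/dt = 3.8 + (3.24) − (-0.32) = 7.4 mm/day.

P ≈ 7.4 mm/day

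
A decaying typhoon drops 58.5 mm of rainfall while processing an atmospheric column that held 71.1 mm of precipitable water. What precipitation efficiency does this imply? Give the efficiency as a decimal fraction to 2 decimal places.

ε = rainfall / PW = 58.5 / 71.1 = 0.82.

ε ≈ 0.82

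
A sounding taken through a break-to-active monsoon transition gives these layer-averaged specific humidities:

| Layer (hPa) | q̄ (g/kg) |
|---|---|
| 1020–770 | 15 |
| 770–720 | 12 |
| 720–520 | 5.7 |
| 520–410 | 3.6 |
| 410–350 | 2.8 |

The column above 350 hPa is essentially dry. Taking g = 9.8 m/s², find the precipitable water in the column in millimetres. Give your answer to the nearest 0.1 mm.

Precipitable water is the column-integrated vapour mass per unit area: PW = (1/g) Σ q̄ Δp, with q in kg/kg and Δp in Pa (1 kg/m² of water = 1 mm).
Layer 1020–770 hPa: Δp = 250 hPa = 25000 Pa, q̄ = 0.015 kg/kg → 0.015 × 25000 / 9.8 = 38.27 mm
Layer 770–720 hPa: Δp = 50 hPa = 5000 Pa, q̄ = 0.012 kg/kg → 0.012 × 5000 / 9.8 = 6.12 mm
Layer 720–520 hPa: Δp = 200 hPa = 20000 Pa, q̄ = 0.0057 kg/kg → 0.0057 × 20000 / 9.8 = 11.63 mm
Layer 520–410 hPa: Δp = 110 hPa = 11000 Pa, q̄ = 0.0036 kg/kg → 0.0036 × 11000 / 9.8 = 4.04 mm
Layer 410–350 hPa: Δp = 60 hPa = 6000 Pa, q̄ = 0.0028 kg/kg → 0.0028 × 6000 / 9.8 = 1.71 mm
PW = 38.27 + 6.12 + 11.63 + 4.04 + 1.71 = 61.77 ≈ 61.8 mm.

PW ≈ 61.8 mm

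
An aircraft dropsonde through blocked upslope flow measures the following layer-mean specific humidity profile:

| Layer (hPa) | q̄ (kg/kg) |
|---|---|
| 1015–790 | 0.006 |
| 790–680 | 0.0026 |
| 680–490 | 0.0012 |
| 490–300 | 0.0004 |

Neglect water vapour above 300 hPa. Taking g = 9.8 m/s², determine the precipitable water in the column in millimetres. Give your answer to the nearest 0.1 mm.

PW ≈ 19.8 mm

Precipitable water is the column-integrated vapour mass per unit area: PW = (1/g) Σ q̄ Δp, with q in kg/kg and Δp in Pa (1 kg/m² of water = 1 mm).
Layer 1015–790 hPa: Δp = 225 hPa = 22500 Pa, q̄ = 0.006 kg/kg → 0.006 × 22500 / 9.8 = 13.78 mm
Layer 790–680 hPa: Δp = 110 hPa = 11000 Pa, q̄ = 0.0026 kg/kg → 0.0026 × 11000 / 9.8 = 2.92 mm
Layer 680–490 hPa: Δp = 190 hPa = 19000 Pa, q̄ = 0.0012 kg/kg → 0.0012 × 19000 / 9.8 = 2.33 mm
Layer 490–300 hPa: Δp = 190 hPa = 19000 Pa, q̄ = 0.0004 kg/kg → 0.0004 × 19000 / 9.8 = 0.78 mm
PW = 13.78 + 2.92 + 2.33 + 0.78 = 19.81 ≈ 19.8 mm.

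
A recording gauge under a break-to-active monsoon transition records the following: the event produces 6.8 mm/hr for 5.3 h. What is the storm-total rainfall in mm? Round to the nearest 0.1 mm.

total ≈ 36.0 mm

Total = Σ Rᵢ Δtᵢ = 6.8 × 5.3
      = 36.04 = 36.0 mm.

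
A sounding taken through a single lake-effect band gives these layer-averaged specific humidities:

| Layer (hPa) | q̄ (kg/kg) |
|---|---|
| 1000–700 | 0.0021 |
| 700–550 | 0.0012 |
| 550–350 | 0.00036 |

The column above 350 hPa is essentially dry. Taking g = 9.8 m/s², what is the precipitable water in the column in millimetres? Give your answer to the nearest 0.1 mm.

PW ≈ 9.0 mm

Precipitable water is the column-integrated vapour mass per unit area: PW = (1/g) Σ q̄ Δp, with q in kg/kg and Δp in Pa (1 kg/m² of water = 1 mm).
Layer 1000–700 hPa: Δp = 300 hPa = 30000 Pa, q̄ = 0.0021 kg/kg → 0.0021 × 30000 / 9.8 = 6.43 mm
Layer 700–550 hPa: Δp = 150 hPa = 15000 Pa, q̄ = 0.0012 kg/kg → 0.0012 × 15000 / 9.8 = 1.84 mm
Layer 550–350 hPa: Δp = 200 hPa = 20000 Pa, q̄ = 0.00036 kg/kg → 0.00036 × 20000 / 9.8 = 0.73 mm
PW = 6.43 + 1.84 + 0.73 = 9.00 ≈ 9.0 mm.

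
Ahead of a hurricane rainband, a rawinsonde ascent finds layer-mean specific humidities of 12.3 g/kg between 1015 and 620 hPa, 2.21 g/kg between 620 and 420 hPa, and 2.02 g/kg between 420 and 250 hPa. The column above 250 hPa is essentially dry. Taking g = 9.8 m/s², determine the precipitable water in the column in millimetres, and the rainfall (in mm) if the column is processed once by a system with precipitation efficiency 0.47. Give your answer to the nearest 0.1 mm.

Precipitable water is the column-integrated vapour mass per unit area: PW = (1/g) Σ q̄ Δp, with q in kg/kg and Δp in Pa (1 kg/m² of water = 1 mm).
Layer 1015–620 hPa: Δp = 395 hPa = 39500 Pa, q̄ = 0.0123 kg/kg → 0.0123 × 39500 / 9.8 = 49.58 mm
Layer 620–420 hPa: Δp = 200 hPa = 20000 Pa, q̄ = 0.00221 kg/kg → 0.00221 × 20000 / 9.8 = 4.51 mm
Layer 420–250 hPa: Δp = 170 hPa = 17000 Pa, q̄ = 0.00202 kg/kg → 0.00202 × 17000 / 9.8 = 3.50 mm
PW = 49.58 + 4.51 + 3.50 = 57.59 ≈ 57.6 mm.
Rainfall = ε × PW = 0.47 × 57.6 = 27.1 mm.

PW ≈ 57.6 mm; rainfall ≈ 27.1 mm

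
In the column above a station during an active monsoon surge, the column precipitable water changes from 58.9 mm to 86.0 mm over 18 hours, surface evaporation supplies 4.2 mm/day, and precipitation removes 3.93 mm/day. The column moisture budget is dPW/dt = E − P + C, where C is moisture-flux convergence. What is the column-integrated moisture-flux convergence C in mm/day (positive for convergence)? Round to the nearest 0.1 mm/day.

C ≈ 35.9 mm/day

dPW/dt = (86.0 − 58.9) mm / (18/24 day) = +36.133 mm/day.
C = dPW/dt − E + P = (+36.133) − 4.2 + 3.93 = 35.9 mm/day.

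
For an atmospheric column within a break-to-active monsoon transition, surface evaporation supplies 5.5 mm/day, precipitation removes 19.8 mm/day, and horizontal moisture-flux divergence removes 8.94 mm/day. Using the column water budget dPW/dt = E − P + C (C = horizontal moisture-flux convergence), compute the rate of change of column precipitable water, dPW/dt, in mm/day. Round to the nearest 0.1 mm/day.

dPW/dt = E − P + C = 5.5 − 19.8 + (-8.94) = -23.2 mm/day.

dPW/dt ≈ -23.2 mm/day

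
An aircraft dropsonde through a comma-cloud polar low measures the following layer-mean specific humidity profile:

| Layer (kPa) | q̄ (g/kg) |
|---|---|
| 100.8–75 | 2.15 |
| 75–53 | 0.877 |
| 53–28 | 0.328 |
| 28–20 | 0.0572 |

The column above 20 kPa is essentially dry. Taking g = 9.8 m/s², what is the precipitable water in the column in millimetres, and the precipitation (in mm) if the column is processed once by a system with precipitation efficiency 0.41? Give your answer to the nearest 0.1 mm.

PW ≈ 8.5 mm; precipitation ≈ 3.5 mm

Precipitable water is the column-integrated vapour mass per unit area: PW = (1/g) Σ q̄ Δp, with q in kg/kg and Δp in Pa (1 kg/m² of water = 1 mm).
Layer 100.8–75 kPa: Δp = 258 hPa = 25800 Pa, q̄ = 0.00215 kg/kg → 0.00215 × 25800 / 9.8 = 5.66 mm
Layer 75–53 kPa: Δp = 220 hPa = 22000 Pa, q̄ = 0.000877 kg/kg → 0.000877 × 22000 / 9.8 = 1.97 mm
Layer 53–28 kPa: Δp = 250 hPa = 25000 Pa, q̄ = 0.000328 kg/kg → 0.000328 × 25000 / 9.8 = 0.84 mm
Layer 28–20 kPa: Δp = 80 hPa = 8000 Pa, q̄ = 5.72e-05 kg/kg → 5.72e-05 × 8000 / 9.8 = 0.05 mm
PW = 5.66 + 1.97 + 0.84 + 0.05 = 8.52 ≈ 8.5 mm.
Precipitation = ε × PW = 0.41 × 8.5 = 3.5 mm.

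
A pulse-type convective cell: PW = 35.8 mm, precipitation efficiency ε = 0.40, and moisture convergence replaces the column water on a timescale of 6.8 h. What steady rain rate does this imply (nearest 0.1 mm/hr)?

R ≈ 2.1 mm/hr

Each overturning extracts ε × PW = 0.40 × 35.8 = 14.32 mm.
Rate = ε·PW / τ = 14.32 / 6.8 h = 2.1 mm/hr.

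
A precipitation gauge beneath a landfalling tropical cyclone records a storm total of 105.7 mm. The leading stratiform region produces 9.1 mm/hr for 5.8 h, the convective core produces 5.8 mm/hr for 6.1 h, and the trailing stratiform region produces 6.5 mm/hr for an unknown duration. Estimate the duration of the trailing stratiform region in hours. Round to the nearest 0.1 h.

Known phases: 9.1 × 5.8 + 5.8 × 6.1 = 52.78 + 35.38 = 88.16 mm.
Remaining depth = 105.7 − 88.16 = 17.54 mm.
Duration = 17.54 / 6.5 = 2.7 h.

duration ≈ 2.7 h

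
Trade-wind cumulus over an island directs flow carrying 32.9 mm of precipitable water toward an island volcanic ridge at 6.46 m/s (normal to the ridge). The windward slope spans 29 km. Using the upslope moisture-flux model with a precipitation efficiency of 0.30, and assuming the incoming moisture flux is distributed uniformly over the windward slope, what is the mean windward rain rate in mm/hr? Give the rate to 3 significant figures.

Incoming column moisture flux per unit ridge length: F = V × PW = 6.46 × 32.9 = 212.534 mm·m/s.
Spread over the 29 km slope with efficiency ε = 0.30: R = ε·F/W = 0.30 × 212.534 / 29000 m = 2.199e-03 mm/s.
R = 2.199e-03 × 3600 = 7.92 mm/hr.

R ≈ 7.92 mm/hr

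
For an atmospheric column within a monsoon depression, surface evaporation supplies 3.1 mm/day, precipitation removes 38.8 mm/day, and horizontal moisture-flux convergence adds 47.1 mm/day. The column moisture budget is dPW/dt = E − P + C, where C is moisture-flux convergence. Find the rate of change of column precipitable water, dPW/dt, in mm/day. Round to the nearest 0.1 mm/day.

dPW/dt = E − P + C = 3.1 − 38.8 + (47.1) = 11.4 mm/day.

dPW/dt ≈ 11.4 mm/day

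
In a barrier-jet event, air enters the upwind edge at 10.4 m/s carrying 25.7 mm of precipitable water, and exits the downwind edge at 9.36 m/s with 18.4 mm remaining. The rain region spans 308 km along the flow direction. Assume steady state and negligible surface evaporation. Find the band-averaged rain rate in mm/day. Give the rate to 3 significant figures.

R ≈ 26.7 mm/day

Column moisture flux per unit crosswind length is F = V × PW.
Inflow: F_in = 10.4 × 25.7 = 267.28 mm·m/s
Outflow: F_out = 9.36 × 18.4 = 172.224 mm·m/s
Steady-state rate R = (F_in − F_out)/L = (267.28 − 172.224) / 308000 m = 3.086e-04 mm/s.
R = 3.086e-04 × 3600 × 24 = 26.7 mm/day.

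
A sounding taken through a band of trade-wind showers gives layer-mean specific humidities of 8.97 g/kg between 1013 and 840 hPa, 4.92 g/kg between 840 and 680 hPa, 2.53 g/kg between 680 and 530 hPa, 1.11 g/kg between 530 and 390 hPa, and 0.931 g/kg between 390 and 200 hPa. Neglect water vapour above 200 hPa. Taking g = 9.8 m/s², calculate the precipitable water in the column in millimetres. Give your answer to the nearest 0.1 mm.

Precipitable water is the column-integrated vapour mass per unit area: PW = (1/g) Σ q̄ Δp, with q in kg/kg and Δp in Pa (1 kg/m² of water = 1 mm).
Layer 1013–840 hPa: Δp = 173 hPa = 17300 Pa, q̄ = 0.00897 kg/kg → 0.00897 × 17300 / 9.8 = 15.83 mm
Layer 840–680 hPa: Δp = 160 hPa = 16000 Pa, q̄ = 0.00492 kg/kg → 0.00492 × 16000 / 9.8 = 8.03 mm
Layer 680–530 hPa: Δp = 150 hPa = 15000 Pa, q̄ = 0.00253 kg/kg → 0.00253 × 15000 / 9.8 = 3.87 mm
Layer 530–390 hPa: Δp = 140 hPa = 14000 Pa, q̄ = 0.00111 kg/kg → 0.00111 × 14000 / 9.8 = 1.59 mm
Layer 390–200 hPa: Δp = 190 hPa = 19000 Pa, q̄ = 0.000931 kg/kg → 0.000931 × 19000 / 9.8 = 1.81 mm
PW = 15.83 + 8.03 + 3.87 + 1.59 + 1.81 = 31.13 ≈ 31.1 mm.

PW ≈ 31.1 mm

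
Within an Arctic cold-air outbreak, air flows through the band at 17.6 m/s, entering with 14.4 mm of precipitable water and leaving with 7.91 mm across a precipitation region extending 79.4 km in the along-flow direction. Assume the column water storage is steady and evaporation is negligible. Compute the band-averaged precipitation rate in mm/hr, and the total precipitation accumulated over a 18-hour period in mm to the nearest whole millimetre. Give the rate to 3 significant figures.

Column moisture flux per unit crosswind length is F = V × PW.
Inflow: F_in = 17.6 × 14.4 = 253.44 mm·m/s
Outflow: F_out = 17.6 × 7.91 = 139.216 mm·m/s
Steady-state rate R = (F_in − F_out)/L = (253.44 − 139.216) / 79400 m = 1.439e-03 mm/s.
R = 1.439e-03 × 3600 = 5.18 mm/hr.
Over 18 h: total = 5.18 × 18 = 93.24 ≈ 93 mm.

R ≈ 5.18 mm/hr; total ≈ 93 mm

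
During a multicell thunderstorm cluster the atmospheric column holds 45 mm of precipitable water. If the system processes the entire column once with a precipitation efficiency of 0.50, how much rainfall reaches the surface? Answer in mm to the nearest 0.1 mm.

Rainfall = ε × PW = 0.50 × 45 = 22.5 mm.

rainfall ≈ 22.5 mm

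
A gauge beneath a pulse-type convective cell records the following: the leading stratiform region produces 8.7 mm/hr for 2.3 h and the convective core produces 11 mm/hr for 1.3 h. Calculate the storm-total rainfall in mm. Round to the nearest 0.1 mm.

total ≈ 34.3 mm

Total = Σ Rᵢ Δtᵢ = 8.7 × 2.3 + 11 × 1.3
      = 20.01 + 14.3 = 34.3 mm.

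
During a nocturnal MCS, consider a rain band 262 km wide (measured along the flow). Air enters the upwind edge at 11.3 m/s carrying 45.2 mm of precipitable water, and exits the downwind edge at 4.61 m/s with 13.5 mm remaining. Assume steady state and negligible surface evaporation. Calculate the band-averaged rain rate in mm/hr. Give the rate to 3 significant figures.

R ≈ 6.16 mm/hr

Column moisture flux per unit crosswind length is F = V × PW.
Inflow: F_in = 11.3 × 45.2 = 510.76 mm·m/s
Outflow: F_out = 4.61 × 13.5 = 62.235 mm·m/s
Steady-state rate R = (F_in − F_out)/L = (510.76 − 62.235) / 262000 m = 1.712e-03 mm/s.
R = 1.712e-03 × 3600 = 6.16 mm/hr.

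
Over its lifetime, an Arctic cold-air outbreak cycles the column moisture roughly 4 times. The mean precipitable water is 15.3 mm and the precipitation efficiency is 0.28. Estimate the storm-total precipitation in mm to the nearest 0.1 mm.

precipitation ≈ 17.1 mm

Each cycle deposits ε × PW = 0.28 × 15.3 = 4.284 mm.
Over 4 cycles: 4 × 4.284 = 17.1 mm.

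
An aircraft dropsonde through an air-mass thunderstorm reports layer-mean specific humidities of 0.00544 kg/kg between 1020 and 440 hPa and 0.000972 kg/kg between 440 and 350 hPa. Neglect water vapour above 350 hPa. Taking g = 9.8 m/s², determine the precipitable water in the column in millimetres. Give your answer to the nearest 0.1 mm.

Precipitable water is the column-integrated vapour mass per unit area: PW = (1/g) Σ q̄ Δp, with q in kg/kg and Δp in Pa (1 kg/m² of water = 1 mm).
Layer 1020–440 hPa: Δp = 580 hPa = 58000 Pa, q̄ = 0.00544 kg/kg → 0.00544 × 58000 / 9.8 = 32.20 mm
Layer 440–350 hPa: Δp = 90 hPa = 9000 Pa, q̄ = 0.000972 kg/kg → 0.000972 × 9000 / 9.8 = 0.89 mm
PW = 32.20 + 0.89 = 33.09 ≈ 33.1 mm.

PW ≈ 33.1 mm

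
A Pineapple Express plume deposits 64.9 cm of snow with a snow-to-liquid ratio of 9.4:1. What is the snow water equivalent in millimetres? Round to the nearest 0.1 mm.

SWE = snow depth / ratio = 64.9 cm / 9.4 = 6.904 cm = 69.0 mm.

SWE ≈ 69.0 mm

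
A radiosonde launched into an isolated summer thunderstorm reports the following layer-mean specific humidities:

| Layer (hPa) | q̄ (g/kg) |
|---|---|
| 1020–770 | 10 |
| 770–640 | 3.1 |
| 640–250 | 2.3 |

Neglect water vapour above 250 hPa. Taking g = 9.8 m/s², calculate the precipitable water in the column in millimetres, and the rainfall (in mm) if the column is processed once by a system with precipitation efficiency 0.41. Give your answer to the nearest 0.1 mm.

Precipitable water is the column-integrated vapour mass per unit area: PW = (1/g) Σ q̄ Δp, with q in kg/kg and Δp in Pa (1 kg/m² of water = 1 mm).
Layer 1020–770 hPa: Δp = 250 hPa = 25000 Pa, q̄ = 0.01 kg/kg → 0.01 × 25000 / 9.8 = 25.51 mm
Layer 770–640 hPa: Δp = 130 hPa = 13000 Pa, q̄ = 0.0031 kg/kg → 0.0031 × 13000 / 9.8 = 4.11 mm
Layer 640–250 hPa: Δp = 390 hPa = 39000 Pa, q̄ = 0.0023 kg/kg → 0.0023 × 39000 / 9.8 = 9.15 mm
PW = 25.51 + 4.11 + 9.15 = 38.77 ≈ 38.8 mm.
Rainfall = ε × PW = 0.41 × 38.8 = 15.9 mm.

PW ≈ 38.8 mm; rainfall ≈ 15.9 mm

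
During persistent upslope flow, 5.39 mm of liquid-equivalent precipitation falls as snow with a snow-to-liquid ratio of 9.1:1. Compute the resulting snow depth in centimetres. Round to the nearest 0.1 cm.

Snow depth = liquid × ratio = 5.39 mm × 9.1 = 49.049 mm = 4.9 cm.

snow depth ≈ 4.9 cm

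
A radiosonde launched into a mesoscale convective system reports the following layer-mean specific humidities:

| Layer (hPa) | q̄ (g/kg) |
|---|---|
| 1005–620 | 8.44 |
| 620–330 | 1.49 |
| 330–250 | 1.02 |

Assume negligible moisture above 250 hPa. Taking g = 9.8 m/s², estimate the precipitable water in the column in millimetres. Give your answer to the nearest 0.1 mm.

Precipitable water is the column-integrated vapour mass per unit area: PW = (1/g) Σ q̄ Δp, with q in kg/kg and Δp in Pa (1 kg/m² of water = 1 mm).
Layer 1005–620 hPa: Δp = 385 hPa = 38500 Pa, q̄ = 0.00844 kg/kg → 0.00844 × 38500 / 9.8 = 33.16 mm
Layer 620–330 hPa: Δp = 290 hPa = 29000 Pa, q̄ = 0.00149 kg/kg → 0.00149 × 29000 / 9.8 = 4.41 mm
Layer 330–250 hPa: Δp = 80 hPa = 8000 Pa, q̄ = 0.00102 kg/kg → 0.00102 × 8000 / 9.8 = 0.83 mm
PW = 33.16 + 4.41 + 0.83 = 38.40 ≈ 38.4 mm.

PW ≈ 38.4 mm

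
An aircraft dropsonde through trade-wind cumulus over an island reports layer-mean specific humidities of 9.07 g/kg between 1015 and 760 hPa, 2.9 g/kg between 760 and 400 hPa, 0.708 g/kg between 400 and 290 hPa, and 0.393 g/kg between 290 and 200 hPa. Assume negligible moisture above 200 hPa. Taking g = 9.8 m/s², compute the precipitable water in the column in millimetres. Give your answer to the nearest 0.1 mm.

Precipitable water is the column-integrated vapour mass per unit area: PW = (1/g) Σ q̄ Δp, with q in kg/kg and Δp in Pa (1 kg/m² of water = 1 mm).
Layer 1015–760 hPa: Δp = 255 hPa = 25500 Pa, q̄ = 0.00907 kg/kg → 0.00907 × 25500 / 9.8 = 23.60 mm
Layer 760–400 hPa: Δp = 360 hPa = 36000 Pa, q̄ = 0.0029 kg/kg → 0.0029 × 36000 / 9.8 = 10.65 mm
Layer 400–290 hPa: Δp = 110 hPa = 11000 Pa, q̄ = 0.000708 kg/kg → 0.000708 × 11000 / 9.8 = 0.79 mm
Layer 290–200 hPa: Δp = 90 hPa = 9000 Pa, q̄ = 0.000393 kg/kg → 0.000393 × 9000 / 9.8 = 0.36 mm
PW = 23.60 + 10.65 + 0.79 + 0.36 = 35.40 ≈ 35.4 mm.

PW ≈ 35.4 mm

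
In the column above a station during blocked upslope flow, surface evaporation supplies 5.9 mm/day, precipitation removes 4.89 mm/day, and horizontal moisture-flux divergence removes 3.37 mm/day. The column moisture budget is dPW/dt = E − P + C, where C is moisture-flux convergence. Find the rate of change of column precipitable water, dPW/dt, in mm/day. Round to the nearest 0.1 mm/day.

dPW/dt ≈ -2.4 mm/day

dPW/dt = E − P + C = 5.9 − 4.89 + (-3.37) = -2.4 mm/day.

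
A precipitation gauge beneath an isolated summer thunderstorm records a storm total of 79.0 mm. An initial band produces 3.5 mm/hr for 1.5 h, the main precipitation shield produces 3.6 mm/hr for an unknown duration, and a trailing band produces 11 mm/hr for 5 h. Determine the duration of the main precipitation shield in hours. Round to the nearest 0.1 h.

duration ≈ 5.2 h

Known phases: 3.5 × 1.5 + 11 × 5 = 5.25 + 55 = 60.25 mm.
Remaining depth = 79.0 − 60.25 = 18.75 mm.
Duration = 18.75 / 3.6 = 5.2 h.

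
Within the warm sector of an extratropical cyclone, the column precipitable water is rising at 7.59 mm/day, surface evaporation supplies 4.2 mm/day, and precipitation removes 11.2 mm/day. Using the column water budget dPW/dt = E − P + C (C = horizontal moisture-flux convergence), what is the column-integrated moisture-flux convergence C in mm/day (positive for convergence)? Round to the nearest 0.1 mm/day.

dPW/dt = +7.59 mm/day.
C = dPW/dt − E + P = (+7.59) − 4.2 + 11.2 = 14.6 mm/day.

C ≈ 14.6 mm/day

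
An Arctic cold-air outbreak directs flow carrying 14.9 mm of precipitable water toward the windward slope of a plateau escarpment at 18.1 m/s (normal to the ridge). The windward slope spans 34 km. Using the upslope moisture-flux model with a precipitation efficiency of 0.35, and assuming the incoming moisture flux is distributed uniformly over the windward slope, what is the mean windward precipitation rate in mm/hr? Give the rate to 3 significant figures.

R ≈ 9.99 mm/hr

Incoming column moisture flux per unit ridge length: F = V × PW = 18.1 × 14.9 = 269.69 mm·m/s.
Spread over the 34 km slope with efficiency ε = 0.35: R = ε·F/W = 0.35 × 269.69 / 34000 m = 2.776e-03 mm/s.
R = 2.776e-03 × 3600 = 9.99 mm/hr.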